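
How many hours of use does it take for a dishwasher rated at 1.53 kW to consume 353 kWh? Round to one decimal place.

Hours = 353 kWh ÷ 1.53 kW = 230.7 h

230.7 h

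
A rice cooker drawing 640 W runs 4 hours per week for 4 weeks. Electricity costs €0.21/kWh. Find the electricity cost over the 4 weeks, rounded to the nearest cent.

€2.15

Runtime = 4 h/week × 4 weeks = 16 h
Energy = 0.64 kW × 16 h = 10.24 kWh
Cost = 10.24 kWh × €0.21/kWh = €2.15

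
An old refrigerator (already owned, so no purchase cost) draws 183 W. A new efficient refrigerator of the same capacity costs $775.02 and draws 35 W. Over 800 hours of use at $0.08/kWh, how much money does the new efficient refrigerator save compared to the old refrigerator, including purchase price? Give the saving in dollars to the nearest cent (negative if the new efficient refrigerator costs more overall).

-$765.55

old refrigerator: $0.00 + (183/1000) kW × 800 h × $0.08 = $0.00 + $11.712 = $11.712
new efficient refrigerator: $775.02 + (35/1000) kW × 800 h × $0.08 = $775.02 + $2.24 = $777.26
Saving = $11.712 − $777.26 = −$765.548 → -$765.55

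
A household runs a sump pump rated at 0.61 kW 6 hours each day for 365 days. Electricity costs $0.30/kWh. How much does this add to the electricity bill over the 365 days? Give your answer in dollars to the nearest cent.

Runtime = 6 h/day × 365 days = 2190 h
Energy = 0.61 kW × 2190 h = 1335.9 kWh
Cost = 1335.9 kWh × $0.30/kWh = $400.77

$400.77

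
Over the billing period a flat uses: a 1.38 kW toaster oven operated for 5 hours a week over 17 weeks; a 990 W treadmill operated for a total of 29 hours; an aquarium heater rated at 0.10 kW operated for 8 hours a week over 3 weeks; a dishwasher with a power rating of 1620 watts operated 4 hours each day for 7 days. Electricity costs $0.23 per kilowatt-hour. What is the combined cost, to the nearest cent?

toaster oven: Runtime = 5 h/week × 17 weeks = 85 h
toaster oven: 1.38 kW × 85 h = 117.3 kWh
treadmill: 0.99 kW × 29 h = 28.71 kWh
aquarium heater: Runtime = 8 h/week × 3 weeks = 24 h
aquarium heater: 0.1 kW × 24 h = 2.4 kWh
dishwasher: Runtime = 4 h/day × 7 days = 28 h
dishwasher: 1.62 kW × 28 h = 45.36 kWh
Total energy = 193.77 kWh
Cost = 193.77 × $0.23 = $44.57

$44.57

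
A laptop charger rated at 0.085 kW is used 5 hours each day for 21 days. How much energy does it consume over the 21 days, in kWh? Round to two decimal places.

Runtime = 5 h/day × 21 days = 105 h
Energy = 0.085 kW × 105 h = 8.925 kWh ≈ 8.93 kWh

8.93 kWh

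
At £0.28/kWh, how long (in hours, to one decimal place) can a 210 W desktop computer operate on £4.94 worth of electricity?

84.0 h

Energy available = £4.94 ÷ £0.28/kWh = 17.6429 kWh
Hours = 17.6429 kWh ÷ 0.21 kW = 84.0 h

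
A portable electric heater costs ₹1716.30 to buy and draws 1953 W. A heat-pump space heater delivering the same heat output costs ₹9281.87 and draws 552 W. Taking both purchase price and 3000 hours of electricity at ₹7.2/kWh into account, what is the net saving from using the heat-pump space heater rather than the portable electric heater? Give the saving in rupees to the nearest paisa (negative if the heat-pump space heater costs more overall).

portable electric heater: ₹1716.30 + (1953/1000) kW × 3000 h × ₹7.2 = ₹1716.30 + ₹42184.8 = ₹43901.1
heat-pump space heater: ₹9281.87 + (552/1000) kW × 3000 h × ₹7.2 = ₹9281.87 + ₹11923.2 = ₹21205.07
Saving = ₹43901.1 − ₹21205.07 = ₹22696.03

₹22696.03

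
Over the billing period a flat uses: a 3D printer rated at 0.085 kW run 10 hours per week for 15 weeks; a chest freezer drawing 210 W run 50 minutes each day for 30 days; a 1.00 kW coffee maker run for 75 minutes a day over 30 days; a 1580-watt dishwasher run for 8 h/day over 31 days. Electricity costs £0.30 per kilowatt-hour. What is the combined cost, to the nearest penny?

£134.20

3D printer: Runtime = 10 h/week × 15 weeks = 150 h
3D printer: 0.085 kW × 150 h = 12.75 kWh
chest freezer: Runtime = 50 min × 30 = 1500 min = 25 h
chest freezer: 0.21 kW × 25 h = 5.25 kWh
coffee maker: Runtime = 75 min × 30 = 2250 min = 37.5 h
coffee maker: 1 kW × 37.5 h = 37.5 kWh
dishwasher: Runtime = 8 h/day × 31 days = 248 h
dishwasher: 1.58 kW × 248 h = 391.84 kWh
Total energy = 447.34 kWh
Cost = 447.34 × £0.30 = £134.20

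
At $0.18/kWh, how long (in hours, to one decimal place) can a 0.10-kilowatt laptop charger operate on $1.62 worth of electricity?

Energy available = $1.62 ÷ $0.18/kWh = 9 kWh
Hours = 9 kWh ÷ 0.1 kW = 90.0 h

90.0 h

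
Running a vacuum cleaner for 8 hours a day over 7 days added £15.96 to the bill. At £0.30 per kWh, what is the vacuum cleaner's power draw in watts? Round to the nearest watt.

950 W

Energy = £15.96 ÷ £0.30/kWh = 53.2 kWh
Runtime = 8 h/day × 7 days = 56 h
Power = 53.2 kWh ÷ 56 h = 0.95 kW = 950 W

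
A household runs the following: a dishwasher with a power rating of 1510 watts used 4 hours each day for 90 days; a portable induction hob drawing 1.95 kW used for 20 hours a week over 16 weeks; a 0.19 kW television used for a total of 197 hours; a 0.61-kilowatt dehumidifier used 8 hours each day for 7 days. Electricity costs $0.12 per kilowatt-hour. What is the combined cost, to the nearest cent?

$148.70

dishwasher: Runtime = 4 h/day × 90 days = 360 h
dishwasher: 1.51 kW × 360 h = 543.6 kWh
portable induction hob: Runtime = 20 h/week × 16 weeks = 320 h
portable induction hob: 1.95 kW × 320 h = 624 kWh
television: 0.19 kW × 197 h = 37.43 kWh
dehumidifier: Runtime = 8 h/day × 7 days = 56 h
dehumidifier: 0.61 kW × 56 h = 34.16 kWh
Total energy = 1239.19 kWh
Cost = 1239.19 × $0.12 = $148.70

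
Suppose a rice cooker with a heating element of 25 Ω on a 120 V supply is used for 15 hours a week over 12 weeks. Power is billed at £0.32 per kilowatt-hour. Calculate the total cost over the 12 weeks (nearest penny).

£33.18

Power = V²/R = 120²/25 = 576 W = 0.576 kW
Runtime = 15 h/week × 12 weeks = 180 h
Energy = 0.576 kW × 180 h = 103.68 kWh
Cost = 103.68 kWh × £0.32/kWh = £33.18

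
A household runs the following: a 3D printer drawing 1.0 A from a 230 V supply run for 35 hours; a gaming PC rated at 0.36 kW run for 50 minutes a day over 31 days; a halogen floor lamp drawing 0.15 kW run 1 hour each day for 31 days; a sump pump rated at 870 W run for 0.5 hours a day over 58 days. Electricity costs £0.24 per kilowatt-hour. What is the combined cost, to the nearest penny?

3D printer: Power = 1.0 A × 230 V = 230 W = 0.23 kW
3D printer: 0.23 kW × 35 h = 8.05 kWh
gaming PC: Runtime = 50 min × 31 = 1550 min = 25.833333… h
gaming PC: 0.36 kW × 25.833333… h = 9.3 kWh
halogen floor lamp: Runtime = 1 h/day × 31 days = 31 h
halogen floor lamp: 0.15 kW × 31 h = 4.65 kWh
sump pump: Runtime = 0.5 h/day × 58 days = 29 h
sump pump: 0.87 kW × 29 h = 25.23 kWh
Total energy = 47.23 kWh
Cost = 47.23 × £0.24 = £11.34

£11.34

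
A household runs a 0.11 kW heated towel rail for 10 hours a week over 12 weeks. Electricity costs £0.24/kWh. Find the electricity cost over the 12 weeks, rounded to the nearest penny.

£3.17

Runtime = 10 h/week × 12 weeks = 120 h
Energy = 0.11 kW × 120 h = 13.2 kWh
Cost = 13.2 kWh × £0.24/kWh = £3.17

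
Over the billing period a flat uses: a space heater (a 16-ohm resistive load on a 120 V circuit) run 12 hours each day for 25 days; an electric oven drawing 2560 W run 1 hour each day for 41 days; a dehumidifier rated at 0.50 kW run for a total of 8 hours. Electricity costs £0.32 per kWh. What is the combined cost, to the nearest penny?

space heater: Power = V²/R = 120²/16 = 900 W = 0.9 kW
space heater: Runtime = 12 h/day × 25 days = 300 h
space heater: 0.9 kW × 300 h = 270 kWh
electric oven: Runtime = 1 h/day × 41 days = 41 h
electric oven: 2.56 kW × 41 h = 104.96 kWh
dehumidifier: 0.5 kW × 8 h = 4 kWh
Total energy = 378.96 kWh
Cost = 378.96 × £0.32 = £121.27

£121.27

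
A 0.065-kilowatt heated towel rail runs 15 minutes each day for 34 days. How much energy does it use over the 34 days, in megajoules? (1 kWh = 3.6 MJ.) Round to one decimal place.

2.0 MJ

Runtime = 15 min × 34 = 510 min = 8.5 h
Energy = 0.065 kW × 8.5 h = 0.5525 kWh
= 0.5525 × 3.6 MJ = 2.0 MJ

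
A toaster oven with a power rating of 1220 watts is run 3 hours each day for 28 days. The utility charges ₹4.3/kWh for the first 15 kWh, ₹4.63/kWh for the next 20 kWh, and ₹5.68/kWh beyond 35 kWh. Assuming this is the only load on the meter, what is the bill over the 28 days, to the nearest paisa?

₹540.39

Runtime = 3 h/day × 28 days = 84 h
Energy = 1.22 kW × 84 h = 102.48 kWh
Tier 1 (0–15 kWh): 15 × ₹4.3 = ₹64.5
Tier 2 (15–35 kWh): 20 × ₹4.63 = ₹92.6
Above 35 kWh: 67.48 × ₹5.68 = ₹383.2864
Bill = ₹540.39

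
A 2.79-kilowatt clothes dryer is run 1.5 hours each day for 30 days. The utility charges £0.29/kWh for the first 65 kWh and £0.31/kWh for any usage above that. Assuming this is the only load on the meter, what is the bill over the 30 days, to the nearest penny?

Runtime = 1.5 h/day × 30 days = 45 h
Energy = 2.79 kW × 45 h = 125.55 kWh
Tier 1 (0–65 kWh): 65 × £0.29 = £18.85
Above 65 kWh: 60.55 × £0.31 = £18.7705
Bill = £37.62

£37.62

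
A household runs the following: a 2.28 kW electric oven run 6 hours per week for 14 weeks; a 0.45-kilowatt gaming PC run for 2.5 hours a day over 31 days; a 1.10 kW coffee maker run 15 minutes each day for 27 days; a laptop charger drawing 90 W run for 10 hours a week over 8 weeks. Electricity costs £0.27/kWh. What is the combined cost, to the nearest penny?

electric oven: Runtime = 6 h/week × 14 weeks = 84 h
electric oven: 2.28 kW × 84 h = 191.52 kWh
gaming PC: Runtime = 2.5 h/day × 31 days = 77.5 h
gaming PC: 0.45 kW × 77.5 h = 34.875 kWh
coffee maker: Runtime = 15 min × 27 = 405 min = 6.75 h
coffee maker: 1.1 kW × 6.75 h = 7.425 kWh
laptop charger: Runtime = 10 h/week × 8 weeks = 80 h
laptop charger: 0.09 kW × 80 h = 7.2 kWh
Total energy = 241.02 kWh
Cost = 241.02 × £0.27 = £65.08

£65.08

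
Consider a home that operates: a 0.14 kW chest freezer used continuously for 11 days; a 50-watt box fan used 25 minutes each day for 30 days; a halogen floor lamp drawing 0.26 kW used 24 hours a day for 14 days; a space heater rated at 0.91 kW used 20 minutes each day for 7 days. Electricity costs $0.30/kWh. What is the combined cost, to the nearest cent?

$38.12

chest freezer: Runtime = 24 h × 11 = 264 h
chest freezer: 0.14 kW × 264 h = 36.96 kWh
box fan: Runtime = 25 min × 30 = 750 min = 12.5 h
box fan: 0.05 kW × 12.5 h = 0.625 kWh
halogen floor lamp: Runtime = 24 h × 14 = 336 h
halogen floor lamp: 0.26 kW × 336 h = 87.36 kWh
space heater: Runtime = 20 min × 7 = 140 min = 2.333333… h
space heater: 0.91 kW × 2.333333… h = 2.123333… kWh
Total energy = 127.068333… kWh
Cost = 127.068333… × $0.30 = $38.12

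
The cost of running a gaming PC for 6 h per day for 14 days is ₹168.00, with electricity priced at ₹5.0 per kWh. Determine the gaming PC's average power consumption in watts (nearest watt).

Energy = ₹168.00 ÷ ₹5.0/kWh = 33.6 kWh
Runtime = 6 h/day × 14 days = 84 h
Power = 33.6 kWh ÷ 84 h = 0.4 kW = 400 W

400 W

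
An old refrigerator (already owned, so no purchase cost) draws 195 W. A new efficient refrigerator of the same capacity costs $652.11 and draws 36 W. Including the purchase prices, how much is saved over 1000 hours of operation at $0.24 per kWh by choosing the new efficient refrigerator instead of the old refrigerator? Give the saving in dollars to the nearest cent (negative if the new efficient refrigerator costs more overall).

old refrigerator: $0.00 + (195/1000) kW × 1000 h × $0.24 = $0.00 + $46.8 = $46.8
new efficient refrigerator: $652.11 + (36/1000) kW × 1000 h × $0.24 = $652.11 + $8.64 = $660.75
Saving = $46.8 − $660.75 = −$613.95

-$613.95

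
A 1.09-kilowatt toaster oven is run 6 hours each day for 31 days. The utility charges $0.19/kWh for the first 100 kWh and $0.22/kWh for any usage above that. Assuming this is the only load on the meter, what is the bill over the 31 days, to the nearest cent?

Runtime = 6 h/day × 31 days = 186 h
Energy = 1.09 kW × 186 h = 202.74 kWh
Tier 1 (0–100 kWh): 100 × $0.19 = $19
Above 100 kWh: 102.74 × $0.22 = $22.6028
Bill = $41.60

$41.60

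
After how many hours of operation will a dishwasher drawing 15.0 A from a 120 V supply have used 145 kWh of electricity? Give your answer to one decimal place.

80.6 h

Power = 15.0 A × 120 V = 1800 W = 1.8 kW
Hours = 145 kWh ÷ 1.8 kW = 80.6 h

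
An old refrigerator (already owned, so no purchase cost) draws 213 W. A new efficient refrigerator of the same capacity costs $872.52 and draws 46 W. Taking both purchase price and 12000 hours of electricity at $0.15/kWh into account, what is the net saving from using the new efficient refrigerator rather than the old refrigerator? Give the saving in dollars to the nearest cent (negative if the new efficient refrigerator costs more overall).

old refrigerator: $0.00 + (213/1000) kW × 12000 h × $0.15 = $0.00 + $383.4 = $383.4
new efficient refrigerator: $872.52 + (46/1000) kW × 12000 h × $0.15 = $872.52 + $82.8 = $955.32
Saving = $383.4 − $955.32 = −$571.92

-$571.92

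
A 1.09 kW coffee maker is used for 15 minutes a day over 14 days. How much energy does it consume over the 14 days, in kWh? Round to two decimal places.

3.82 kWh

Runtime = 15 min × 14 = 210 min = 3.5 h
Energy = 1.09 kW × 3.5 h = 3.815 kWh ≈ 3.82 kWh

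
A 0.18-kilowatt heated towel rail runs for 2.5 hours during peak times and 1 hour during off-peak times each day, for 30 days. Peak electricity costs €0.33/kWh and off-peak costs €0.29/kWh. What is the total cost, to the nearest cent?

Peak energy = 0.18 kW × 2.5 h × 30 = 13.5 kWh
Off-peak energy = 0.18 kW × 1 h × 30 = 5.4 kWh
Cost = 13.5 × €0.33 + 5.4 × €0.29 = €4.455 + €1.566 = €6.02

€6.02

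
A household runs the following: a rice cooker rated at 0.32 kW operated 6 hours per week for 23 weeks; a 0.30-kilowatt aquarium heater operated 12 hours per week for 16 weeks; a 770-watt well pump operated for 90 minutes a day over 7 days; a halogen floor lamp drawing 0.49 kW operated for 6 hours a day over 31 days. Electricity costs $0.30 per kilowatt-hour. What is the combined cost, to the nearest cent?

$60.30

rice cooker: Runtime = 6 h/week × 23 weeks = 138 h
rice cooker: 0.32 kW × 138 h = 44.16 kWh
aquarium heater: Runtime = 12 h/week × 16 weeks = 192 h
aquarium heater: 0.3 kW × 192 h = 57.6 kWh
well pump: Runtime = 90 min × 7 = 630 min = 10.5 h
well pump: 0.77 kW × 10.5 h = 8.085 kWh
halogen floor lamp: Runtime = 6 h/day × 31 days = 186 h
halogen floor lamp: 0.49 kW × 186 h = 91.14 kWh
Total energy = 200.985 kWh
Cost = 200.985 × $0.30 = $60.30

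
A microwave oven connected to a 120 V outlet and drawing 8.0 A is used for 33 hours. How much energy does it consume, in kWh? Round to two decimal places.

Power = 8.0 A × 120 V = 960 W = 0.96 kW
Energy = 0.96 kW × 33 h = 31.68 kWh

31.68 kWh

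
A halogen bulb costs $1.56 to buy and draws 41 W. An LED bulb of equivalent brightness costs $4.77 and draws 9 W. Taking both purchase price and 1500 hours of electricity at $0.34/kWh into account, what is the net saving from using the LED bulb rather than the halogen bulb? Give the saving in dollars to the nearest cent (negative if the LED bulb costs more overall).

halogen bulb: $1.56 + (41/1000) kW × 1500 h × $0.34 = $1.56 + $20.91 = $22.47
LED bulb: $4.77 + (9/1000) kW × 1500 h × $0.34 = $4.77 + $4.59 = $9.36
Saving = $22.47 − $9.36 = $13.11

$13.11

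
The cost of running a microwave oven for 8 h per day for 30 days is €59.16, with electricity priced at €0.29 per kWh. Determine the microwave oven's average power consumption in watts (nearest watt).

850 W

Energy = €59.16 ÷ €0.29/kWh = 204 kWh
Runtime = 8 h/day × 30 days = 240 h
Power = 204 kWh ÷ 240 h = 0.85 kW = 850 W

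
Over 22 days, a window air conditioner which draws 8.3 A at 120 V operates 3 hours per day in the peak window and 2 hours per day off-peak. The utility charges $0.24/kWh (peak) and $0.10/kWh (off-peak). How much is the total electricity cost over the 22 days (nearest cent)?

Power = 8.3 A × 120 V = 996 W = 0.996 kW
Peak energy = 0.996 kW × 3 h × 22 = 65.736 kWh
Off-peak energy = 0.996 kW × 2 h × 22 = 43.824 kWh
Cost = 65.736 × $0.24 + 43.824 × $0.10 = $15.77664 + $4.3824 = $20.16

$20.16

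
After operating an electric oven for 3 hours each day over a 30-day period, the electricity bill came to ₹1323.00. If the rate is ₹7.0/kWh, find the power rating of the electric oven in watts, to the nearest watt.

Energy = ₹1323.00 ÷ ₹7.0/kWh = 189 kWh
Runtime = 3 h/day × 30 days = 90 h
Power = 189 kWh ÷ 90 h = 2.1 kW = 2100 W

2100 W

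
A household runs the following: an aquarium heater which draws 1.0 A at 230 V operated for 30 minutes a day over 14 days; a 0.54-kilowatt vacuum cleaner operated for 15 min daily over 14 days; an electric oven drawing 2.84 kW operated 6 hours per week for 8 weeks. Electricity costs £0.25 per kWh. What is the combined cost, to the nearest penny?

£34.96

aquarium heater: Power = 1.0 A × 230 V = 230 W = 0.23 kW
aquarium heater: Runtime = 30 min × 14 = 420 min = 7 h
aquarium heater: 0.23 kW × 7 h = 1.61 kWh
vacuum cleaner: Runtime = 15 min × 14 = 210 min = 3.5 h
vacuum cleaner: 0.54 kW × 3.5 h = 1.89 kWh
electric oven: Runtime = 6 h/week × 8 weeks = 48 h
electric oven: 2.84 kW × 48 h = 136.32 kWh
Total energy = 139.82 kWh
Cost = 139.82 × £0.25 = £34.96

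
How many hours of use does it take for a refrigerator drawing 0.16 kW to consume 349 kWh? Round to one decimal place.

2181.3 h

Hours = 349 kWh ÷ 0.16 kW = 2181.3 h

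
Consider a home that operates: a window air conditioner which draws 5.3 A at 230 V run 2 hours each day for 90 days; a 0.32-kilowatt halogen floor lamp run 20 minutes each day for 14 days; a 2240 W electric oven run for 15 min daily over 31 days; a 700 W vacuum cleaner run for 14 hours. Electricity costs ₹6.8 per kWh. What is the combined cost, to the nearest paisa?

window air conditioner: Power = 5.3 A × 230 V = 1219 W = 1.219 kW
window air conditioner: Runtime = 2 h/day × 90 days = 180 h
window air conditioner: 1.219 kW × 180 h = 219.42 kWh
halogen floor lamp: Runtime = 20 min × 14 = 280 min = 4.666666… h
halogen floor lamp: 0.32 kW × 4.666666… h = 1.493333… kWh
electric oven: Runtime = 15 min × 31 = 465 min = 7.75 h
electric oven: 2.24 kW × 7.75 h = 17.36 kWh
vacuum cleaner: 0.7 kW × 14 h = 9.8 kWh
Total energy = 248.073333… kWh
Cost = 248.073333… × ₹6.8 = ₹1686.90

₹1686.90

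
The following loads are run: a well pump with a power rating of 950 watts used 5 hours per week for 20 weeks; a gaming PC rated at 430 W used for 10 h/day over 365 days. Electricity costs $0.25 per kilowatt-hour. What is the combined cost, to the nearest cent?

well pump: Runtime = 5 h/week × 20 weeks = 100 h
well pump: 0.95 kW × 100 h = 95 kWh
gaming PC: Runtime = 10 h/day × 365 days = 3650 h
gaming PC: 0.43 kW × 3650 h = 1569.5 kWh
Total energy = 1664.5 kWh
Cost = 1664.5 × $0.25 = $416.13

$416.13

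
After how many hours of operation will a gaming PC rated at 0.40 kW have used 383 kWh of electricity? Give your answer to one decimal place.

Hours = 383 kWh ÷ 0.4 kW = 957.5 h

957.5 h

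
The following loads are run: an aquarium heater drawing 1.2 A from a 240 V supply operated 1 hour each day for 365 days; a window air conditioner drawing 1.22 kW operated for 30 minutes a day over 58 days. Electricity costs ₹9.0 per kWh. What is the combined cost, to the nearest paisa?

₹1264.50

aquarium heater: Power = 1.2 A × 240 V = 288 W = 0.288 kW
aquarium heater: Runtime = 1 h/day × 365 days = 365 h
aquarium heater: 0.288 kW × 365 h = 105.12 kWh
window air conditioner: Runtime = 30 min × 58 = 1740 min = 29 h
window air conditioner: 1.22 kW × 29 h = 35.38 kWh
Total energy = 140.5 kWh
Cost = 140.5 × ₹9.0 = ₹1264.50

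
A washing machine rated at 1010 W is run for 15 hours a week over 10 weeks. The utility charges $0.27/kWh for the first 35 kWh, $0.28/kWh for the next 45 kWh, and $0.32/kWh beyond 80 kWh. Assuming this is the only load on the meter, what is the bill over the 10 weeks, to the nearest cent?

$44.93

Runtime = 15 h/week × 10 weeks = 150 h
Energy = 1.01 kW × 150 h = 151.5 kWh
Tier 1 (0–35 kWh): 35 × $0.27 = $9.45
Tier 2 (35–80 kWh): 45 × $0.28 = $12.6
Above 80 kWh: 71.5 × $0.32 = $22.88
Bill = $44.93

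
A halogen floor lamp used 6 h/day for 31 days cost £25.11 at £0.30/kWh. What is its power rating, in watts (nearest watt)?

Energy = £25.11 ÷ £0.30/kWh = 83.7 kWh
Runtime = 6 h/day × 31 days = 186 h
Power = 83.7 kWh ÷ 186 h = 0.45 kW = 450 W

450 W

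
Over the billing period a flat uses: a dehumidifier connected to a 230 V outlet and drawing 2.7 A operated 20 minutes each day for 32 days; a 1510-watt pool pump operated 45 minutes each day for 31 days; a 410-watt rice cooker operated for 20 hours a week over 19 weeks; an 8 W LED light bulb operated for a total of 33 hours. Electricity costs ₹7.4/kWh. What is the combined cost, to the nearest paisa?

₹1463.69

dehumidifier: Power = 2.7 A × 230 V = 621 W = 0.621 kW
dehumidifier: Runtime = 20 min × 32 = 640 min = 10.666666… h
dehumidifier: 0.621 kW × 10.666666… h = 6.624 kWh
pool pump: Runtime = 45 min × 31 = 1395 min = 23.25 h
pool pump: 1.51 kW × 23.25 h = 35.1075 kWh
rice cooker: Runtime = 20 h/week × 19 weeks = 380 h
rice cooker: 0.41 kW × 380 h = 155.8 kWh
LED light bulb: 0.008 kW × 33 h = 0.264 kWh
Total energy = 197.7955 kWh
Cost = 197.7955 × ₹7.4 = ₹1463.69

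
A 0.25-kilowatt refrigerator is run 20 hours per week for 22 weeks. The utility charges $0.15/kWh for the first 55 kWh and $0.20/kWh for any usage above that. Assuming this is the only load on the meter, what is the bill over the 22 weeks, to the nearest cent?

Runtime = 20 h/week × 22 weeks = 440 h
Energy = 0.25 kW × 440 h = 110 kWh
Tier 1 (0–55 kWh): 55 × $0.15 = $8.25
Above 55 kWh: 55 × $0.20 = $11
Bill = $19.25

$19.25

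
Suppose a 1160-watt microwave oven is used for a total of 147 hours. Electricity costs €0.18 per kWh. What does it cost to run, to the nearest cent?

€30.69

Energy = 1.16 kW × 147 h = 170.52 kWh
Cost = 170.52 kWh × €0.18/kWh = €30.69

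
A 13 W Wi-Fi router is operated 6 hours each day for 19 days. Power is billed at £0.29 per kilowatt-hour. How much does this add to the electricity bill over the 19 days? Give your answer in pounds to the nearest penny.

Runtime = 6 h/day × 19 days = 114 h
Energy = 0.013 kW × 114 h = 1.482 kWh
Cost = 1.482 kWh × £0.29/kWh = £0.43

£0.43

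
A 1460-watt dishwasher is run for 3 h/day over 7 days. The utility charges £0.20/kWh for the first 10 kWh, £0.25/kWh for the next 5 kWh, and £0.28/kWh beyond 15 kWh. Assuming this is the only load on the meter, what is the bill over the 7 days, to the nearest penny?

Runtime = 3 h/day × 7 days = 21 h
Energy = 1.46 kW × 21 h = 30.66 kWh
Tier 1 (0–10 kWh): 10 × £0.20 = £2
Tier 2 (10–15 kWh): 5 × £0.25 = £1.25
Above 15 kWh: 15.66 × £0.28 = £4.3848
Bill = £7.63

£7.63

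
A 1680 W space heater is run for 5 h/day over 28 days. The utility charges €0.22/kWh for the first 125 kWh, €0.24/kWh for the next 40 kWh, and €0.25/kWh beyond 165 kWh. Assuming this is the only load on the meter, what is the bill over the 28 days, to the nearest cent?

€54.65

Runtime = 5 h/day × 28 days = 140 h
Energy = 1.68 kW × 140 h = 235.2 kWh
Tier 1 (0–125 kWh): 125 × €0.22 = €27.5
Tier 2 (125–165 kWh): 40 × €0.24 = €9.6
Above 165 kWh: 70.2 × €0.25 = €17.55
Bill = €54.65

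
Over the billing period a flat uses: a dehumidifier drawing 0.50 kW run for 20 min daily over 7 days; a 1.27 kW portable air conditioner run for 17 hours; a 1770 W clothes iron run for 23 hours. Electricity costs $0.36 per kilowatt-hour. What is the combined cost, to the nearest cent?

$22.85

dehumidifier: Runtime = 20 min × 7 = 140 min = 2.333333… h
dehumidifier: 0.5 kW × 2.333333… h = 1.166666… kWh
portable air conditioner: 1.27 kW × 17 h = 21.59 kWh
clothes iron: 1.77 kW × 23 h = 40.71 kWh
Total energy = 63.466666… kWh
Cost = 63.466666… × $0.36 = $22.85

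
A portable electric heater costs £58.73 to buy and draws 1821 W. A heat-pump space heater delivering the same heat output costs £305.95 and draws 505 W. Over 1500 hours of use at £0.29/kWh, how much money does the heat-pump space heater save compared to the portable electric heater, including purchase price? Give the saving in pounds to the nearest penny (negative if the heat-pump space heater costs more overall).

portable electric heater: £58.73 + (1821/1000) kW × 1500 h × £0.29 = £58.73 + £792.135 = £850.865
heat-pump space heater: £305.95 + (505/1000) kW × 1500 h × £0.29 = £305.95 + £219.675 = £525.625
Saving = £850.865 − £525.625 = £325.24

£325.24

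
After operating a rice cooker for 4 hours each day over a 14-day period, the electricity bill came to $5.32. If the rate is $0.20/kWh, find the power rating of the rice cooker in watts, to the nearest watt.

Energy = $5.32 ÷ $0.20/kWh = 26.6 kWh
Runtime = 4 h/day × 14 days = 56 h
Power = 26.6 kWh ÷ 56 h = 0.475 kW = 475 W

475 W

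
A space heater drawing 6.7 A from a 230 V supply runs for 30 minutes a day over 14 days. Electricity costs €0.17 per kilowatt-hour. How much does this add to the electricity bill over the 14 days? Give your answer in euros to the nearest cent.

Power = 6.7 A × 230 V = 1541 W = 1.541 kW
Runtime = 30 min × 14 = 420 min = 7 h
Energy = 1.541 kW × 7 h = 10.787 kWh
Cost = 10.787 kWh × €0.17/kWh = €1.83

€1.83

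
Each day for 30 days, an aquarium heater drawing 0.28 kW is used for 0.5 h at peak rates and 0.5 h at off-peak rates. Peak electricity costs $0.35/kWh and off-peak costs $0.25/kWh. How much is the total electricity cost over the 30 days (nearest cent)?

Peak energy = 0.28 kW × 0.5 h × 30 = 4.2 kWh
Off-peak energy = 0.28 kW × 0.5 h × 30 = 4.2 kWh
Cost = 4.2 × $0.35 + 4.2 × $0.25 = $1.47 + $1.05 = $2.52

$2.52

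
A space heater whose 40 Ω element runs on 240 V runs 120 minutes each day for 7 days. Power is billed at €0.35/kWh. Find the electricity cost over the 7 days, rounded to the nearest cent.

€7.06

Power = V²/R = 240²/40 = 1440 W = 1.44 kW
Runtime = 120 min × 7 = 840 min = 14 h
Energy = 1.44 kW × 14 h = 20.16 kWh
Cost = 20.16 kWh × €0.35/kWh = €7.06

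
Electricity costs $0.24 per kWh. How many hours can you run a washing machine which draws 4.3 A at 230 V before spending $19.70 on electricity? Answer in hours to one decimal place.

Power = 4.3 A × 230 V = 989 W = 0.989 kW
Energy available = $19.70 ÷ $0.24/kWh = 82.0833 kWh
Hours = 82.0833 kWh ÷ 0.989 kW = 83.0 h

83.0 h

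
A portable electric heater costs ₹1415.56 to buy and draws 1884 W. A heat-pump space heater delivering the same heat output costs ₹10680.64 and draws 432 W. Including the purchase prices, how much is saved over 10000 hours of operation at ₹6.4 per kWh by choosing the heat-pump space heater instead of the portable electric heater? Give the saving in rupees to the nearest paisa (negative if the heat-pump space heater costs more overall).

portable electric heater: ₹1415.56 + (1884/1000) kW × 10000 h × ₹6.4 = ₹1415.56 + ₹120576 = ₹121991.56
heat-pump space heater: ₹10680.64 + (432/1000) kW × 10000 h × ₹6.4 = ₹10680.64 + ₹27648 = ₹38328.64
Saving = ₹121991.56 − ₹38328.64 = ₹83662.92

₹83662.92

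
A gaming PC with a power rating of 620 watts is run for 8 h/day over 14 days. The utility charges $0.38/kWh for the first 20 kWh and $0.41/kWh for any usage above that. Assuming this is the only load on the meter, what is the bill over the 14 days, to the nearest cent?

$27.87

Runtime = 8 h/day × 14 days = 112 h
Energy = 0.62 kW × 112 h = 69.44 kWh
Tier 1 (0–20 kWh): 20 × $0.38 = $7.6
Above 20 kWh: 49.44 × $0.41 = $20.2704
Bill = $27.87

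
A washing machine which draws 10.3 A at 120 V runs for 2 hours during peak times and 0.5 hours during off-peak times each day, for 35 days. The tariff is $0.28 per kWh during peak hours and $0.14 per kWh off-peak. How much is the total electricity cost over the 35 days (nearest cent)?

$27.25

Power = 10.3 A × 120 V = 1236 W = 1.236 kW
Peak energy = 1.236 kW × 2 h × 35 = 86.52 kWh
Off-peak energy = 1.236 kW × 0.5 h × 35 = 21.63 kWh
Cost = 86.52 × $0.28 + 21.63 × $0.14 = $24.2256 + $3.0282 = $27.25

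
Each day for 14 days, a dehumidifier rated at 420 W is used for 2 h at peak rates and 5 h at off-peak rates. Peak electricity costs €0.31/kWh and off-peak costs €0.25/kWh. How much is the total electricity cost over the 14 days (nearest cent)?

Peak energy = 0.42 kW × 2 h × 14 = 11.76 kWh
Off-peak energy = 0.42 kW × 5 h × 14 = 29.4 kWh
Cost = 11.76 × €0.31 + 29.4 × €0.25 = €3.6456 + €7.35 = €11.00

€11.00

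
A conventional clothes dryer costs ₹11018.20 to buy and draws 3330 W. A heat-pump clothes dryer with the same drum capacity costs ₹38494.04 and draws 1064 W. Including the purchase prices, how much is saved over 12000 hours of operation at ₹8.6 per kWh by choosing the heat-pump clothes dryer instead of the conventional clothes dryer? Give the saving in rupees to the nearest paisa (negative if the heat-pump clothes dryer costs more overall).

conventional clothes dryer: ₹11018.20 + (3330/1000) kW × 12000 h × ₹8.6 = ₹11018.20 + ₹343656 = ₹354674.2
heat-pump clothes dryer: ₹38494.04 + (1064/1000) kW × 12000 h × ₹8.6 = ₹38494.04 + ₹109804.8 = ₹148298.84
Saving = ₹354674.2 − ₹148298.84 = ₹206375.36

₹206375.36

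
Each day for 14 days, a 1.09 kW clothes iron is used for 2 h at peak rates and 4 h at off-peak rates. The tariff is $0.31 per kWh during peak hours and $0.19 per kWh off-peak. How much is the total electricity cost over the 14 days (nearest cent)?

$21.06

Peak energy = 1.09 kW × 2 h × 14 = 30.52 kWh
Off-peak energy = 1.09 kW × 4 h × 14 = 61.04 kWh
Cost = 30.52 × $0.31 + 61.04 × $0.19 = $9.4612 + $11.5976 = $21.06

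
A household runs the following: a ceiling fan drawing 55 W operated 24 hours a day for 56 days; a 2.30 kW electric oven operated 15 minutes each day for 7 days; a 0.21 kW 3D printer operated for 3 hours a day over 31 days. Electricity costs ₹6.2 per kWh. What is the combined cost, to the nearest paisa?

₹604.35

ceiling fan: Runtime = 24 h × 56 = 1344 h
ceiling fan: 0.055 kW × 1344 h = 73.92 kWh
electric oven: Runtime = 15 min × 7 = 105 min = 1.75 h
electric oven: 2.3 kW × 1.75 h = 4.025 kWh
3D printer: Runtime = 3 h/day × 31 days = 93 h
3D printer: 0.21 kW × 93 h = 19.53 kWh
Total energy = 97.475 kWh
Cost = 97.475 × ₹6.2 = ₹604.35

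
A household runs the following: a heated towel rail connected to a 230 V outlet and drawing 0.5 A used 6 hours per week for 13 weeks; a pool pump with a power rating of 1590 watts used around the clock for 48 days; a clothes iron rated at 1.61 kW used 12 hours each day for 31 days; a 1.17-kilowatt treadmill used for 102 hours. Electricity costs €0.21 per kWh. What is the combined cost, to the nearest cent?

heated towel rail: Power = 0.5 A × 230 V = 115 W = 0.115 kW
heated towel rail: Runtime = 6 h/week × 13 weeks = 78 h
heated towel rail: 0.115 kW × 78 h = 8.97 kWh
pool pump: Runtime = 24 h × 48 = 1152 h
pool pump: 1.59 kW × 1152 h = 1831.68 kWh
clothes iron: Runtime = 12 h/day × 31 days = 372 h
clothes iron: 1.61 kW × 372 h = 598.92 kWh
treadmill: 1.17 kW × 102 h = 119.34 kWh
Total energy = 2558.91 kWh
Cost = 2558.91 × €0.21 = €537.37

€537.37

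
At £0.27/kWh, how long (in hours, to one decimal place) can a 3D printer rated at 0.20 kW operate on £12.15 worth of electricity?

Energy available = £12.15 ÷ £0.27/kWh = 45 kWh
Hours = 45 kWh ÷ 0.2 kW = 225.0 h

225.0 h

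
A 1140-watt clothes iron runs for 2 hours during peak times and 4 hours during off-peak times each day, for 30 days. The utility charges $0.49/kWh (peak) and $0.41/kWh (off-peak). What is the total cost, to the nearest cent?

Peak energy = 1.14 kW × 2 h × 30 = 68.4 kWh
Off-peak energy = 1.14 kW × 4 h × 30 = 136.8 kWh
Cost = 68.4 × $0.49 + 136.8 × $0.41 = $33.516 + $56.088 = $89.60

$89.60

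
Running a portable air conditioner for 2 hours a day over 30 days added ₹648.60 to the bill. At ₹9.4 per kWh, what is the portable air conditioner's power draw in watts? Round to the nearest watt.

Energy = ₹648.60 ÷ ₹9.4/kWh = 69 kWh
Runtime = 2 h/day × 30 days = 60 h
Power = 69 kWh ÷ 60 h = 1.15 kW = 1150 W

1150 W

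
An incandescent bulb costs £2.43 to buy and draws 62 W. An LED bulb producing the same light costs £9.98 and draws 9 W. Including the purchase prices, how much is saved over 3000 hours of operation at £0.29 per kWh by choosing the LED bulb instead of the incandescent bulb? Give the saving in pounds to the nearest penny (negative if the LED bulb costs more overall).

incandescent bulb: £2.43 + (62/1000) kW × 3000 h × £0.29 = £2.43 + £53.94 = £56.37
LED bulb: £9.98 + (9/1000) kW × 3000 h × £0.29 = £9.98 + £7.83 = £17.81
Saving = £56.37 − £17.81 = £38.56

£38.56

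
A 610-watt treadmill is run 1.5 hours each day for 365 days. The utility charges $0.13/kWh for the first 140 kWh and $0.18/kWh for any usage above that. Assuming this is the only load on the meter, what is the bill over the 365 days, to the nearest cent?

$53.12

Runtime = 1.5 h/day × 365 days = 547.5 h
Energy = 0.61 kW × 547.5 h = 333.975 kWh
Tier 1 (0–140 kWh): 140 × $0.13 = $18.2
Above 140 kWh: 193.975 × $0.18 = $34.9155
Bill = $53.12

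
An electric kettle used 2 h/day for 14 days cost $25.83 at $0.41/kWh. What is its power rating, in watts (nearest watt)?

Energy = $25.83 ÷ $0.41/kWh = 63 kWh
Runtime = 2 h/day × 14 days = 28 h
Power = 63 kWh ÷ 28 h = 2.25 kW = 2250 W

2250 W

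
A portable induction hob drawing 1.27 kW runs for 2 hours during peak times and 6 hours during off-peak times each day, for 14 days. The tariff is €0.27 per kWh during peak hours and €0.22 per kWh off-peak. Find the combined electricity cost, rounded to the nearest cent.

Peak energy = 1.27 kW × 2 h × 14 = 35.56 kWh
Off-peak energy = 1.27 kW × 6 h × 14 = 106.68 kWh
Cost = 35.56 × €0.27 + 106.68 × €0.22 = €9.6012 + €23.4696 = €33.07

€33.07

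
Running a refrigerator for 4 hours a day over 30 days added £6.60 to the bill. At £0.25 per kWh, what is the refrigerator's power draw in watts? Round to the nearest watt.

Energy = £6.60 ÷ £0.25/kWh = 26.4 kWh
Runtime = 4 h/day × 30 days = 120 h
Power = 26.4 kWh ÷ 120 h = 0.22 kW = 220 W

220 W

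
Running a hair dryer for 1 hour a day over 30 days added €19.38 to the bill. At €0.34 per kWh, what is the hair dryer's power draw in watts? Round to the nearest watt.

Energy = €19.38 ÷ €0.34/kWh = 57 kWh
Runtime = 1 h/day × 30 days = 30 h
Power = 57 kWh ÷ 30 h = 1.9 kW = 1900 W

1900 W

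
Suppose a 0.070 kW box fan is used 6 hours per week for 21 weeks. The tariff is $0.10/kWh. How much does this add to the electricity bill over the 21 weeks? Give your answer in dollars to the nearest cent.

$0.88

Runtime = 6 h/week × 21 weeks = 126 h
Energy = 0.07 kW × 126 h = 8.82 kWh
Cost = 8.82 kWh × $0.10/kWh = $0.88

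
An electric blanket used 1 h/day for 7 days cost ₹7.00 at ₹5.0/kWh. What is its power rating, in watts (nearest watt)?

200 W

Energy = ₹7.00 ÷ ₹5.0/kWh = 1.4 kWh
Runtime = 1 h/day × 7 days = 7 h
Power = 1.4 kWh ÷ 7 h = 0.2 kW = 200 W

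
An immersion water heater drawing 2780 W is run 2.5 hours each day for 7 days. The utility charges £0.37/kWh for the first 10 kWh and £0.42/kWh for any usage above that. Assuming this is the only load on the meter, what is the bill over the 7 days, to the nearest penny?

Runtime = 2.5 h/day × 7 days = 17.5 h
Energy = 2.78 kW × 17.5 h = 48.65 kWh
Tier 1 (0–10 kWh): 10 × £0.37 = £3.7
Above 10 kWh: 38.65 × £0.42 = £16.233
Bill = £19.93

£19.93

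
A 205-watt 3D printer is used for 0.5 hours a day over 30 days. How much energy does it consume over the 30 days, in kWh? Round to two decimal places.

Runtime = 0.5 h/day × 30 days = 15 h
Energy = 0.205 kW × 15 h = 3.075 kWh ≈ 3.08 kWh

3.08 kWh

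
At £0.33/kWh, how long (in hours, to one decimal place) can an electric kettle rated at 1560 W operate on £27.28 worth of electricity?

Energy available = £27.28 ÷ £0.33/kWh = 82.6667 kWh
Hours = 82.6667 kWh ÷ 1.56 kW = 53.0 h

53.0 h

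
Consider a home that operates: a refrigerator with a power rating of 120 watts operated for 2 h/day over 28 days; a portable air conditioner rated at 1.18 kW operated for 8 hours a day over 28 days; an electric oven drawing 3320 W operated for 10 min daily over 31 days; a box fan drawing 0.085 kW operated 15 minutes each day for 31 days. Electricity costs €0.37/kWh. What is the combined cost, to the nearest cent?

refrigerator: Runtime = 2 h/day × 28 days = 56 h
refrigerator: 0.12 kW × 56 h = 6.72 kWh
portable air conditioner: Runtime = 8 h/day × 28 days = 224 h
portable air conditioner: 1.18 kW × 224 h = 264.32 kWh
electric oven: Runtime = 10 min × 31 = 310 min = 5.166666… h
electric oven: 3.32 kW × 5.166666… h = 17.153333… kWh
box fan: Runtime = 15 min × 31 = 465 min = 7.75 h
box fan: 0.085 kW × 7.75 h = 0.65875 kWh
Total energy = 288.852083… kWh
Cost = 288.852083… × €0.37 = €106.88

€106.88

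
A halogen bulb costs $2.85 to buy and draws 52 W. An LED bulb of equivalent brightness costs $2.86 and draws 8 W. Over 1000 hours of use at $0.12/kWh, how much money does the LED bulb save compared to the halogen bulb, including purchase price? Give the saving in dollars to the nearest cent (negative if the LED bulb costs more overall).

$5.27

halogen bulb: $2.85 + (52/1000) kW × 1000 h × $0.12 = $2.85 + $6.24 = $9.09
LED bulb: $2.86 + (8/1000) kW × 1000 h × $0.12 = $2.86 + $0.96 = $3.82
Saving = $9.09 − $3.82 = $5.27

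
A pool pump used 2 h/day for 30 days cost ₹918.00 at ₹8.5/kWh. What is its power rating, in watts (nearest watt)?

1800 W

Energy = ₹918.00 ÷ ₹8.5/kWh = 108 kWh
Runtime = 2 h/day × 30 days = 60 h
Power = 108 kWh ÷ 60 h = 1.8 kW = 1800 W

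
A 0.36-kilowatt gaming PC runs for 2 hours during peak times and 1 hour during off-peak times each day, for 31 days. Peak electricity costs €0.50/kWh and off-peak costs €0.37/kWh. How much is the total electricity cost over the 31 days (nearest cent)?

Peak energy = 0.36 kW × 2 h × 31 = 22.32 kWh
Off-peak energy = 0.36 kW × 1 h × 31 = 11.16 kWh
Cost = 22.32 × €0.50 + 11.16 × €0.37 = €11.16 + €4.1292 = €15.29

€15.29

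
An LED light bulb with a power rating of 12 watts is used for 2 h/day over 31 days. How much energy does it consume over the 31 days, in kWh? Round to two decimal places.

Runtime = 2 h/day × 31 days = 62 h
Energy = 0.012 kW × 62 h = 0.744 kWh ≈ 0.74 kWh

0.74 kWh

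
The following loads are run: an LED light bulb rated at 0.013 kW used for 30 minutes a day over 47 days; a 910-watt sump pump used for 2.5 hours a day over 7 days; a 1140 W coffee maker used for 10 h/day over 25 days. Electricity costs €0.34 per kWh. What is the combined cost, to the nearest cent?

LED light bulb: Runtime = 30 min × 47 = 1410 min = 23.5 h
LED light bulb: 0.013 kW × 23.5 h = 0.3055 kWh
sump pump: Runtime = 2.5 h/day × 7 days = 17.5 h
sump pump: 0.91 kW × 17.5 h = 15.925 kWh
coffee maker: Runtime = 10 h/day × 25 days = 250 h
coffee maker: 1.14 kW × 250 h = 285 kWh
Total energy = 301.2305 kWh
Cost = 301.2305 × €0.34 = €102.42

€102.42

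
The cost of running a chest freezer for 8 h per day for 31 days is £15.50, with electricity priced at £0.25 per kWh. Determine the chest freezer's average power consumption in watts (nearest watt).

250 W

Energy = £15.50 ÷ £0.25/kWh = 62 kWh
Runtime = 8 h/day × 31 days = 248 h
Power = 62 kWh ÷ 248 h = 0.25 kW = 250 W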